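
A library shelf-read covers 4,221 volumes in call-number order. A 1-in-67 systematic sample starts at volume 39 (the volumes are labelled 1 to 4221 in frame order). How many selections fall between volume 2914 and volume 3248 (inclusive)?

k = 67
First selection ≥ 2914: 39 + ⌈(2914−39)/67⌉·67 = 39 + 43×67 = 2920
Last selection ≤ 3248: 39 + ⌊(3248−39)/67⌋·67 = 39 + 47×67 = 3188
Count = 47 − 43 + 1 = 5

5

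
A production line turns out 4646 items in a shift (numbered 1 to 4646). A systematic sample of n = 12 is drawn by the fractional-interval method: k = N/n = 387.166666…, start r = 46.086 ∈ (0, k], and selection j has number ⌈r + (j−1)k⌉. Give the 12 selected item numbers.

47, 434, 821, 1208, 1595, 1982, 2370, 2757, 3144, 3531, 3918, 4305

j=1: r + 0k = 46.086 → ⌈·⌉ = 47
j=2: r + 1k = 433.252666… → ⌈·⌉ = 434
j=3: r + 2k = 820.419333… → ⌈·⌉ = 821
j=4: r + 3k = 1207.586 → ⌈·⌉ = 1208
j=5: r + 4k = 1594.752666… → ⌈·⌉ = 1595
j=6: r + 5k = 1981.919333… → ⌈·⌉ = 1982
j=7: r + 6k = 2369.086 → ⌈·⌉ = 2370
j=8: r + 7k = 2756.252666… → ⌈·⌉ = 2757
j=9: r + 8k = 3143.419333… → ⌈·⌉ = 3144
j=10: r + 9k = 3530.586 → ⌈·⌉ = 3531
j=11: r + 10k = 3917.752666… → ⌈·⌉ = 3918
j=12: r + 11k = 4304.919333… → ⌈·⌉ = 4305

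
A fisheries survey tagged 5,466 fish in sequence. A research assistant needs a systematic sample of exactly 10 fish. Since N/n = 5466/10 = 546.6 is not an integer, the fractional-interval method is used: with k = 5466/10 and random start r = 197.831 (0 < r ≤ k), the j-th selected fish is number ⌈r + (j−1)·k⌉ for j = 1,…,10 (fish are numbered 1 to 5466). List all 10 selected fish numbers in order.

198, 745, 1292, 1838, 2385, 2931, 3478, 4025, 4571, 5118

j=1: r + 0k = 197.831 → ⌈·⌉ = 198
j=2: r + 1k = 744.431 → ⌈·⌉ = 745
j=3: r + 2k = 1291.031 → ⌈·⌉ = 1292
j=4: r + 3k = 1837.631 → ⌈·⌉ = 1838
j=5: r + 4k = 2384.231 → ⌈·⌉ = 2385
j=6: r + 5k = 2930.831 → ⌈·⌉ = 2931
j=7: r + 6k = 3477.431 → ⌈·⌉ = 3478
j=8: r + 7k = 4024.031 → ⌈·⌉ = 4025
j=9: r + 8k = 4570.631 → ⌈·⌉ = 4571
j=10: r + 9k = 5117.231 → ⌈·⌉ = 5118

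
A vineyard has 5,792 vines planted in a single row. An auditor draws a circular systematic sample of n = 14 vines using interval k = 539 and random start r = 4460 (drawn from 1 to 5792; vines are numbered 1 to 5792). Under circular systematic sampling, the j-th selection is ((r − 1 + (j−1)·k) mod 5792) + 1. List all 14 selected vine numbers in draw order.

4460, 4999, 5538, 285, 824, 1363, 1902, 2441, 2980, 3519, 4058, 4597, 5136, 5675

Selection 1: 4460
Selection 2: 4460 + 539 = 4999
Selection 3: 4999 + 539 = 5538
Selection 4: 5538 + 539 = 6077 → 6077 − 5792 = 285
Selection 5: 285 + 539 = 824
Selection 6: 824 + 539 = 1363
Selection 7: 1363 + 539 = 1902
Selection 8: 1902 + 539 = 2441
Selection 9: 2441 + 539 = 2980
Selection 10: 2980 + 539 = 3519
Selection 11: 3519 + 539 = 4058
Selection 12: 4058 + 539 = 4597
Selection 13: 4597 + 539 = 5136
Selection 14: 5136 + 539 = 5675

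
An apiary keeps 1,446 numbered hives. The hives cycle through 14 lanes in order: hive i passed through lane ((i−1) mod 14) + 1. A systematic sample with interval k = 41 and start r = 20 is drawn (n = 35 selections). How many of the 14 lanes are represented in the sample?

14

Consecutive selections differ by k = 41, so their lane numbers differ by 41 mod 14 = 13.
gcd(41, 14) = 1, so the sample visits 14/1 = 14 distinct residues mod 14.
Start 20 is lane 6; the lanes hit are 1, 2, 3, 4, 5, 6, 7, 8, 9, 10, 11, 12, 13, 14.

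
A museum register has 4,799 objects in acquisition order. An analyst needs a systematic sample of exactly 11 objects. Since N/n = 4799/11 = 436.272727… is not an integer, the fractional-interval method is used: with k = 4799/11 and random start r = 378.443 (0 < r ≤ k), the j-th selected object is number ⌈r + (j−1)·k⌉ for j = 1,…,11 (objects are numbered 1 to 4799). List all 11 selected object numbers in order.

379, 815, 1251, 1688, 2124, 2560, 2997, 3433, 3869, 4305, 4742

j=1: r + 0k = 378.443 → ⌈·⌉ = 379
j=2: r + 1k = 814.715727… → ⌈·⌉ = 815
j=3: r + 2k = 1250.988454… → ⌈·⌉ = 1251
j=4: r + 3k = 1687.261181… → ⌈·⌉ = 1688
j=5: r + 4k = 2123.533909… → ⌈·⌉ = 2124
j=6: r + 5k = 2559.806636… → ⌈·⌉ = 2560
j=7: r + 6k = 2996.079363… → ⌈·⌉ = 2997
j=8: r + 7k = 3432.352090… → ⌈·⌉ = 3433
j=9: r + 8k = 3868.624818… → ⌈·⌉ = 3869
j=10: r + 9k = 4304.897545… → ⌈·⌉ = 4305
j=11: r + 10k = 4741.170272… → ⌈·⌉ = 4742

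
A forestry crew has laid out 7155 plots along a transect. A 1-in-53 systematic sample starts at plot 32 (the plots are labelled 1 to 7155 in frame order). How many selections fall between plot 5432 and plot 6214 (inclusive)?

k = 53
First selection ≥ 5432: 32 + ⌈(5432−32)/53⌉·53 = 32 + 102×53 = 5438
Last selection ≤ 6214: 32 + ⌊(6214−32)/53⌋·53 = 32 + 116×53 = 6180
Count = 116 − 102 + 1 = 15

15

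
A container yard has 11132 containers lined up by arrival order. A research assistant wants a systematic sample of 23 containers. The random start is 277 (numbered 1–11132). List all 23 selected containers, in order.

k = N/n = 11132/23 = 484
container 1: 277
container 2: 277 + 484 = 761
container 3: 761 + 484 = 1245
container 4: 1245 + 484 = 1729
container 5: 1729 + 484 = 2213
container 6: 2213 + 484 = 2697
container 7: 2697 + 484 = 3181
container 8: 3181 + 484 = 3665
container 9: 3665 + 484 = 4149
container 10: 4149 + 484 = 4633
container 11: 4633 + 484 = 5117
container 12: 5117 + 484 = 5601
container 13: 5601 + 484 = 6085
container 14: 6085 + 484 = 6569
container 15: 6569 + 484 = 7053
container 16: 7053 + 484 = 7537
container 17: 7537 + 484 = 8021
container 18: 8021 + 484 = 8505
container 19: 8505 + 484 = 8989
container 20: 8989 + 484 = 9473
container 21: 9473 + 484 = 9957
container 22: 9957 + 484 = 10441
container 23: 10441 + 484 = 10925

277, 761, 1245, 1729, 2213, 2697, 3181, 3665, 4149, 4633, 5117, 5601, 6085, 6569, 7053, 7537, 8021, 8505, 8989, 9473, 9957, 10441, 10925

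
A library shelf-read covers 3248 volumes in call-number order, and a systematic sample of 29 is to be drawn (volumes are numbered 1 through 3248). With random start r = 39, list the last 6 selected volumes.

2615, 2727, 2839, 2951, 3063, 3175

k = N/n = 3248/29 = 112
24th selection = 39 + 23×112 = 2615
25th: 2615 + 112 = 2727
26th: 2727 + 112 = 2839
27th: 2839 + 112 = 2951
28th: 2951 + 112 = 3063
29th: 3063 + 112 = 3175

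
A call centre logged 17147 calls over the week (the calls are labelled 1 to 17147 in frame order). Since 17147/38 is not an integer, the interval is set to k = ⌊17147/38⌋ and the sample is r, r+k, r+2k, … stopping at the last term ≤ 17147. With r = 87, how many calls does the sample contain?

k = ⌊17147/38⌋ = 451
Achieved size = ⌊(17147 − 87)/451⌋ + 1 = ⌊17060/451⌋ + 1 = 37 + 1 = 38
(last selection: 87 + 37×451 = 16774 ≤ 17147; next would be 17225 > 17147)

38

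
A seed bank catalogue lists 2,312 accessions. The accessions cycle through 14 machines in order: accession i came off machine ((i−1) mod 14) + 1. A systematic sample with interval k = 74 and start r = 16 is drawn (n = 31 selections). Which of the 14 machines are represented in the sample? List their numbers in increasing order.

Consecutive selections differ by k = 74, so their machine numbers differ by 74 mod 14 = 4.
gcd(74, 14) = 2, so the sample visits 14/2 = 7 distinct residues mod 14.
Start 16 is machine 2; the machines hit are 2, 4, 6, 8, 10, 12, 14.

2, 4, 6, 8, 10, 12, 14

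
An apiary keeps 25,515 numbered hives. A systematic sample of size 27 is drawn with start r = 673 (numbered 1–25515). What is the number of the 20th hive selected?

18628

k = 25515/27 = 945
20th selection = r + (20−1)·k = 673 + 19×945 = 673 + 17955 = 18628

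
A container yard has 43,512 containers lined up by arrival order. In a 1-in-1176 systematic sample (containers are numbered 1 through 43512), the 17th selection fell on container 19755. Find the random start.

939

k = 1176
r = 19755 − (17−1)×1176 = 19755 − 18816 = 939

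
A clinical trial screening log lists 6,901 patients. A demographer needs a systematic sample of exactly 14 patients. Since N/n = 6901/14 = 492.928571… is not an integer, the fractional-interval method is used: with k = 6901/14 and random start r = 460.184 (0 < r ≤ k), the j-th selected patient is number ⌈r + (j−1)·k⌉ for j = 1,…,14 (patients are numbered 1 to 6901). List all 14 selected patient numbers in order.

j=1: r + 0k = 460.184 → ⌈·⌉ = 461
j=2: r + 1k = 953.112571… → ⌈·⌉ = 954
j=3: r + 2k = 1446.041142… → ⌈·⌉ = 1447
j=4: r + 3k = 1938.969714… → ⌈·⌉ = 1939
j=5: r + 4k = 2431.898285… → ⌈·⌉ = 2432
j=6: r + 5k = 2924.826857… → ⌈·⌉ = 2925
j=7: r + 6k = 3417.755428… → ⌈·⌉ = 3418
j=8: r + 7k = 3910.684 → ⌈·⌉ = 3911
j=9: r + 8k = 4403.612571… → ⌈·⌉ = 4404
j=10: r + 9k = 4896.541142… → ⌈·⌉ = 4897
j=11: r + 10k = 5389.469714… → ⌈·⌉ = 5390
j=12: r + 11k = 5882.398285… → ⌈·⌉ = 5883
j=13: r + 12k = 6375.326857… → ⌈·⌉ = 6376
j=14: r + 13k = 6868.255428… → ⌈·⌉ = 6869

461, 954, 1447, 1939, 2432, 2925, 3418, 3911, 4404, 4897, 5390, 5883, 6376, 6869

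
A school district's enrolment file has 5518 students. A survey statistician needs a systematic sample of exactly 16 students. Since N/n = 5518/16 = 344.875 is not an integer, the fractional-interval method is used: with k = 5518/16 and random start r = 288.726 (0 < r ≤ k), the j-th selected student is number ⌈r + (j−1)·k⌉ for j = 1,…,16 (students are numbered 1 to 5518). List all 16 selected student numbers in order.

j=1: r + 0k = 288.726 → ⌈·⌉ = 289
j=2: r + 1k = 633.601 → ⌈·⌉ = 634
j=3: r + 2k = 978.476 → ⌈·⌉ = 979
j=4: r + 3k = 1323.351 → ⌈·⌉ = 1324
j=5: r + 4k = 1668.226 → ⌈·⌉ = 1669
j=6: r + 5k = 2013.101 → ⌈·⌉ = 2014
j=7: r + 6k = 2357.976 → ⌈·⌉ = 2358
j=8: r + 7k = 2702.851 → ⌈·⌉ = 2703
j=9: r + 8k = 3047.726 → ⌈·⌉ = 3048
j=10: r + 9k = 3392.601 → ⌈·⌉ = 3393
j=11: r + 10k = 3737.476 → ⌈·⌉ = 3738
j=12: r + 11k = 4082.351 → ⌈·⌉ = 4083
j=13: r + 12k = 4427.226 → ⌈·⌉ = 4428
j=14: r + 13k = 4772.101 → ⌈·⌉ = 4773
j=15: r + 14k = 5116.976 → ⌈·⌉ = 5117
j=16: r + 15k = 5461.851 → ⌈·⌉ = 5462

289, 634, 979, 1324, 1669, 2014, 2358, 2703, 3048, 3393, 3738, 4083, 4428, 4773, 5117, 5462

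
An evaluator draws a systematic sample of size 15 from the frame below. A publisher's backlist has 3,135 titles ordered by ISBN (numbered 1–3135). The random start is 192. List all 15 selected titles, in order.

192, 401, 610, 819, 1028, 1237, 1446, 1655, 1864, 2073, 2282, 2491, 2700, 2909, 3118

k = N/n = 3135/15 = 209
title 1: 192
title 2: 192 + 209 = 401
title 3: 401 + 209 = 610
title 4: 610 + 209 = 819
title 5: 819 + 209 = 1028
title 6: 1028 + 209 = 1237
title 7: 1237 + 209 = 1446
title 8: 1446 + 209 = 1655
title 9: 1655 + 209 = 1864
title 10: 1864 + 209 = 2073
title 11: 2073 + 209 = 2282
title 12: 2282 + 209 = 2491
title 13: 2491 + 209 = 2700
title 14: 2700 + 209 = 2909
title 15: 2909 + 209 = 3118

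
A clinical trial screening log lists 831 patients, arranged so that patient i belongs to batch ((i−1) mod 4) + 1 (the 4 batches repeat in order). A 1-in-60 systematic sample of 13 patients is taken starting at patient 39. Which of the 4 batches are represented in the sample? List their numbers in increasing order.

3

Consecutive selections differ by k = 60, so their batch numbers differ by 60 mod 4 = 0.
gcd(60, 4) = 4, so the sample visits 4/4 = 1 distinct residues mod 4.
Start 39 is batch 3; the batches hit are 3.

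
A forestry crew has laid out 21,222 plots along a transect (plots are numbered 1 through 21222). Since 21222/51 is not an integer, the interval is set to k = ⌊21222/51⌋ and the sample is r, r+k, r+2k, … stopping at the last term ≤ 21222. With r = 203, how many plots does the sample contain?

51

k = ⌊21222/51⌋ = 416
Achieved size = ⌊(21222 − 203)/416⌋ + 1 = ⌊21019/416⌋ + 1 = 50 + 1 = 51
(last selection: 203 + 50×416 = 21003 ≤ 21222; next would be 21419 > 21222)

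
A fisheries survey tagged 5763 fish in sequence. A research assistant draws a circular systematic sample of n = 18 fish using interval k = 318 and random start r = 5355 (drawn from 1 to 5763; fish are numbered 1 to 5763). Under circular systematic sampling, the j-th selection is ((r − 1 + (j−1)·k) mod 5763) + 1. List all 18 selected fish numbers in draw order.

Selection 1: 5355
Selection 2: 5355 + 318 = 5673
Selection 3: 5673 + 318 = 5991 → 5991 − 5763 = 228
Selection 4: 228 + 318 = 546
Selection 5: 546 + 318 = 864
Selection 6: 864 + 318 = 1182
Selection 7: 1182 + 318 = 1500
Selection 8: 1500 + 318 = 1818
Selection 9: 1818 + 318 = 2136
Selection 10: 2136 + 318 = 2454
Selection 11: 2454 + 318 = 2772
Selection 12: 2772 + 318 = 3090
Selection 13: 3090 + 318 = 3408
Selection 14: 3408 + 318 = 3726
Selection 15: 3726 + 318 = 4044
Selection 16: 4044 + 318 = 4362
Selection 17: 4362 + 318 = 4680
Selection 18: 4680 + 318 = 4998

5355, 5673, 228, 546, 864, 1182, 1500, 1818, 2136, 2454, 2772, 3090, 3408, 3726, 4044, 4362, 4680, 4998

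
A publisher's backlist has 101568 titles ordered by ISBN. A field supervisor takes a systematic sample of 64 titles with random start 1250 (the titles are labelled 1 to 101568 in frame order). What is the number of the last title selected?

k = 101568/64 = 1587
64th selection = r + (64−1)·k = 1250 + 63×1587 = 1250 + 99981 = 101231

101231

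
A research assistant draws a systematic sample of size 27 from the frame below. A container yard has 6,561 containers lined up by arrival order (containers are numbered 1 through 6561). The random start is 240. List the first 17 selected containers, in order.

240, 483, 726, 969, 1212, 1455, 1698, 1941, 2184, 2427, 2670, 2913, 3156, 3399, 3642, 3885, 4128

k = N/n = 6561/27 = 243
container 1: 240
container 2: 240 + 243 = 483
container 3: 483 + 243 = 726
container 4: 726 + 243 = 969
container 5: 969 + 243 = 1212
container 6: 1212 + 243 = 1455
container 7: 1455 + 243 = 1698
container 8: 1698 + 243 = 1941
container 9: 1941 + 243 = 2184
container 10: 2184 + 243 = 2427
container 11: 2427 + 243 = 2670
container 12: 2670 + 243 = 2913
container 13: 2913 + 243 = 3156
container 14: 3156 + 243 = 3399
container 15: 3399 + 243 = 3642
container 16: 3642 + 243 = 3885
container 17: 3885 + 243 = 4128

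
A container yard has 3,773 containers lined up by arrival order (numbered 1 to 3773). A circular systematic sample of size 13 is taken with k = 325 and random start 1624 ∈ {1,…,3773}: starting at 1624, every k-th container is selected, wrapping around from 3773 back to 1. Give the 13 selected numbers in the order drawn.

Selection 1: 1624
Selection 2: 1624 + 325 = 1949
Selection 3: 1949 + 325 = 2274
Selection 4: 2274 + 325 = 2599
Selection 5: 2599 + 325 = 2924
Selection 6: 2924 + 325 = 3249
Selection 7: 3249 + 325 = 3574
Selection 8: 3574 + 325 = 3899 → 3899 − 3773 = 126
Selection 9: 126 + 325 = 451
Selection 10: 451 + 325 = 776
Selection 11: 776 + 325 = 1101
Selection 12: 1101 + 325 = 1426
Selection 13: 1426 + 325 = 1751

1624, 1949, 2274, 2599, 2924, 3249, 3574, 126, 451, 776, 1101, 1426, 1751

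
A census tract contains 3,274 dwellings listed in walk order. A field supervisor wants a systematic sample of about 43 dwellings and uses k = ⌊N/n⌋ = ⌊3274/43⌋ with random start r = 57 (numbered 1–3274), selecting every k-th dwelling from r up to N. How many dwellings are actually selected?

k = ⌊3274/43⌋ = 76
Achieved size = ⌊(3274 − 57)/76⌋ + 1 = ⌊3217/76⌋ + 1 = 42 + 1 = 43
(last selection: 57 + 42×76 = 3249 ≤ 3274; next would be 3325 > 3274)

43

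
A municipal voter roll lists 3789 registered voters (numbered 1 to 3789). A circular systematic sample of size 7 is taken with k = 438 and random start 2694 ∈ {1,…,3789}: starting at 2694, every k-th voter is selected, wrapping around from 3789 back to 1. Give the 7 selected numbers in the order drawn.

Selection 1: 2694
Selection 2: 2694 + 438 = 3132
Selection 3: 3132 + 438 = 3570
Selection 4: 3570 + 438 = 4008 → 4008 − 3789 = 219
Selection 5: 219 + 438 = 657
Selection 6: 657 + 438 = 1095
Selection 7: 1095 + 438 = 1533

2694, 3132, 3570, 219, 657, 1095, 1533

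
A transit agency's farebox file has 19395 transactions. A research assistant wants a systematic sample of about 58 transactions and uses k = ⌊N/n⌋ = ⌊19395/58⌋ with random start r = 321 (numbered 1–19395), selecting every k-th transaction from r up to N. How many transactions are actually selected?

k = ⌊19395/58⌋ = 334
Achieved size = ⌊(19395 − 321)/334⌋ + 1 = ⌊19074/334⌋ + 1 = 57 + 1 = 58
(last selection: 321 + 57×334 = 19359 ≤ 19395; next would be 19693 > 19395)

58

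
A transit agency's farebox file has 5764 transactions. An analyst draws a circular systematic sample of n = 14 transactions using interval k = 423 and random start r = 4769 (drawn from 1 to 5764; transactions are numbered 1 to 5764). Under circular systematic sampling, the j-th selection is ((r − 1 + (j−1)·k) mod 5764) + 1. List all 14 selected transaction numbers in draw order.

4769, 5192, 5615, 274, 697, 1120, 1543, 1966, 2389, 2812, 3235, 3658, 4081, 4504

Selection 1: 4769
Selection 2: 4769 + 423 = 5192
Selection 3: 5192 + 423 = 5615
Selection 4: 5615 + 423 = 6038 → 6038 − 5764 = 274
Selection 5: 274 + 423 = 697
Selection 6: 697 + 423 = 1120
Selection 7: 1120 + 423 = 1543
Selection 8: 1543 + 423 = 1966
Selection 9: 1966 + 423 = 2389
Selection 10: 2389 + 423 = 2812
Selection 11: 2812 + 423 = 3235
Selection 12: 3235 + 423 = 3658
Selection 13: 3658 + 423 = 4081
Selection 14: 4081 + 423 = 4504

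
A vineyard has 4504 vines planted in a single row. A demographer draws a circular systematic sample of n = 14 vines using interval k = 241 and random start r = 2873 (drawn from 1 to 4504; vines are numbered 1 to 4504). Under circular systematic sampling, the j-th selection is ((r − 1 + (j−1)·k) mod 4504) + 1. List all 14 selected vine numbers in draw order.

Selection 1: 2873
Selection 2: 2873 + 241 = 3114
Selection 3: 3114 + 241 = 3355
Selection 4: 3355 + 241 = 3596
Selection 5: 3596 + 241 = 3837
Selection 6: 3837 + 241 = 4078
Selection 7: 4078 + 241 = 4319
Selection 8: 4319 + 241 = 4560 → 4560 − 4504 = 56
Selection 9: 56 + 241 = 297
Selection 10: 297 + 241 = 538
Selection 11: 538 + 241 = 779
Selection 12: 779 + 241 = 1020
Selection 13: 1020 + 241 = 1261
Selection 14: 1261 + 241 = 1502

2873, 3114, 3355, 3596, 3837, 4078, 4319, 56, 297, 538, 779, 1020, 1261, 1502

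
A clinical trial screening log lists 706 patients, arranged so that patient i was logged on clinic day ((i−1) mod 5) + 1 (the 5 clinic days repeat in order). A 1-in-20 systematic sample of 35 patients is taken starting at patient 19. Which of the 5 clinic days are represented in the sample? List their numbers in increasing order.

4

Consecutive selections differ by k = 20, so their clinic day numbers differ by 20 mod 5 = 0.
gcd(20, 5) = 5, so the sample visits 5/5 = 1 distinct residues mod 5.
Start 19 is clinic day 4; the clinic days hit are 4.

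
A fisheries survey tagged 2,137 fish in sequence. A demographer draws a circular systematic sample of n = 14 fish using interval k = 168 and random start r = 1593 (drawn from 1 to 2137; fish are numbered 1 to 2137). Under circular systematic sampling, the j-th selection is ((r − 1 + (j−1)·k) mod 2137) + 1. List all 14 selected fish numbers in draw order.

Selection 1: 1593
Selection 2: 1593 + 168 = 1761
Selection 3: 1761 + 168 = 1929
Selection 4: 1929 + 168 = 2097
Selection 5: 2097 + 168 = 2265 → 2265 − 2137 = 128
Selection 6: 128 + 168 = 296
Selection 7: 296 + 168 = 464
Selection 8: 464 + 168 = 632
Selection 9: 632 + 168 = 800
Selection 10: 800 + 168 = 968
Selection 11: 968 + 168 = 1136
Selection 12: 1136 + 168 = 1304
Selection 13: 1304 + 168 = 1472
Selection 14: 1472 + 168 = 1640

1593, 1761, 1929, 2097, 128, 296, 464, 632, 800, 968, 1136, 1304, 1472, 1640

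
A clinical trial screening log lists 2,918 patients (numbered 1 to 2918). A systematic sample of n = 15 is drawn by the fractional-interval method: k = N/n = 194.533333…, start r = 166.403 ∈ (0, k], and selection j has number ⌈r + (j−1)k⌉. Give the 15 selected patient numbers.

j=1: r + 0k = 166.403 → ⌈·⌉ = 167
j=2: r + 1k = 360.936333… → ⌈·⌉ = 361
j=3: r + 2k = 555.469666… → ⌈·⌉ = 556
j=4: r + 3k = 750.003 → ⌈·⌉ = 751
j=5: r + 4k = 944.536333… → ⌈·⌉ = 945
j=6: r + 5k = 1139.069666… → ⌈·⌉ = 1140
j=7: r + 6k = 1333.603 → ⌈·⌉ = 1334
j=8: r + 7k = 1528.136333… → ⌈·⌉ = 1529
j=9: r + 8k = 1722.669666… → ⌈·⌉ = 1723
j=10: r + 9k = 1917.203 → ⌈·⌉ = 1918
j=11: r + 10k = 2111.736333… → ⌈·⌉ = 2112
j=12: r + 11k = 2306.269666… → ⌈·⌉ = 2307
j=13: r + 12k = 2500.803 → ⌈·⌉ = 2501
j=14: r + 13k = 2695.336333… → ⌈·⌉ = 2696
j=15: r + 14k = 2889.869666… → ⌈·⌉ = 2890

167, 361, 556, 751, 945, 1140, 1334, 1529, 1723, 1918, 2112, 2307, 2501, 2696, 2890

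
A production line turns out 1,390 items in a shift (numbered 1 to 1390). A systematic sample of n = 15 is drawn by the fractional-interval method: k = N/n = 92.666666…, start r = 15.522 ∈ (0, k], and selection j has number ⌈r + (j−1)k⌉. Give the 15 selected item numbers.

16, 109, 201, 294, 387, 479, 572, 665, 757, 850, 943, 1035, 1128, 1221, 1313

j=1: r + 0k = 15.522 → ⌈·⌉ = 16
j=2: r + 1k = 108.188666… → ⌈·⌉ = 109
j=3: r + 2k = 200.855333… → ⌈·⌉ = 201
j=4: r + 3k = 293.522 → ⌈·⌉ = 294
j=5: r + 4k = 386.188666… → ⌈·⌉ = 387
j=6: r + 5k = 478.855333… → ⌈·⌉ = 479
j=7: r + 6k = 571.522 → ⌈·⌉ = 572
j=8: r + 7k = 664.188666… → ⌈·⌉ = 665
j=9: r + 8k = 756.855333… → ⌈·⌉ = 757
j=10: r + 9k = 849.522 → ⌈·⌉ = 850
j=11: r + 10k = 942.188666… → ⌈·⌉ = 943
j=12: r + 11k = 1034.855333… → ⌈·⌉ = 1035
j=13: r + 12k = 1127.522 → ⌈·⌉ = 1128
j=14: r + 13k = 1220.188666… → ⌈·⌉ = 1221
j=15: r + 14k = 1312.855333… → ⌈·⌉ = 1313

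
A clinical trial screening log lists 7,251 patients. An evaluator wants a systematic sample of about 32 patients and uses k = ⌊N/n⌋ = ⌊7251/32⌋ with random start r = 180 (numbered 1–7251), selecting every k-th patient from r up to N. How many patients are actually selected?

32

k = ⌊7251/32⌋ = 226
Achieved size = ⌊(7251 − 180)/226⌋ + 1 = ⌊7071/226⌋ + 1 = 31 + 1 = 32
(last selection: 180 + 31×226 = 7186 ≤ 7251; next would be 7412 > 7251)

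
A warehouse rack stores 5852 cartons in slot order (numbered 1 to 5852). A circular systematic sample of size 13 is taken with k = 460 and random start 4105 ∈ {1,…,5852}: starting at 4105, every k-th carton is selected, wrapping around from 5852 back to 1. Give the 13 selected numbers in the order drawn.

Selection 1: 4105
Selection 2: 4105 + 460 = 4565
Selection 3: 4565 + 460 = 5025
Selection 4: 5025 + 460 = 5485
Selection 5: 5485 + 460 = 5945 → 5945 − 5852 = 93
Selection 6: 93 + 460 = 553
Selection 7: 553 + 460 = 1013
Selection 8: 1013 + 460 = 1473
Selection 9: 1473 + 460 = 1933
Selection 10: 1933 + 460 = 2393
Selection 11: 2393 + 460 = 2853
Selection 12: 2853 + 460 = 3313
Selection 13: 3313 + 460 = 3773

4105, 4565, 5025, 5485, 93, 553, 1013, 1473, 1933, 2393, 2853, 3313, 3773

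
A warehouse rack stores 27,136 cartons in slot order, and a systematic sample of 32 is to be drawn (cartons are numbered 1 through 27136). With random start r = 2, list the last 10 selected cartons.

18658, 19506, 20354, 21202, 22050, 22898, 23746, 24594, 25442, 26290

k = N/n = 27136/32 = 848
23rd selection = 2 + 22×848 = 18658
24th: 18658 + 848 = 19506
25th: 19506 + 848 = 20354
26th: 20354 + 848 = 21202
27th: 21202 + 848 = 22050
28th: 22050 + 848 = 22898
29th: 22898 + 848 = 23746
30th: 23746 + 848 = 24594
31st: 24594 + 848 = 25442
32nd: 25442 + 848 = 26290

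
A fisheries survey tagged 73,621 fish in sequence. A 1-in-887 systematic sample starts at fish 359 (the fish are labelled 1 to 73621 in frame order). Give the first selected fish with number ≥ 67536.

k = 887
Steps past start: ⌈(67536 − 359)/887⌉ = ⌈67177/887⌉ = 76
Selected fish: 359 + 76×887 = 67771

67771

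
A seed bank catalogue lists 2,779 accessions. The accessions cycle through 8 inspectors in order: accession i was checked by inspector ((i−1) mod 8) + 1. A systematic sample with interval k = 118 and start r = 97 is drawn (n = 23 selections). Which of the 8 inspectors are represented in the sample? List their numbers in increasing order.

1, 3, 5, 7

Consecutive selections differ by k = 118, so their inspector numbers differ by 118 mod 8 = 6.
gcd(118, 8) = 2, so the sample visits 8/2 = 4 distinct residues mod 8.
Start 97 is inspector 1; the inspectors hit are 1, 3, 5, 7.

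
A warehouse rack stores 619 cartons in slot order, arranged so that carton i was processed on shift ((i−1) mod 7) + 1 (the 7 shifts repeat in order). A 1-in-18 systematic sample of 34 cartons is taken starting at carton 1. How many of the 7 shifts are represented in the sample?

7

Consecutive selections differ by k = 18, so their shift numbers differ by 18 mod 7 = 4.
gcd(18, 7) = 1, so the sample visits 7/1 = 7 distinct residues mod 7.
Start 1 is shift 1; the shifts hit are 1, 2, 3, 4, 5, 6, 7.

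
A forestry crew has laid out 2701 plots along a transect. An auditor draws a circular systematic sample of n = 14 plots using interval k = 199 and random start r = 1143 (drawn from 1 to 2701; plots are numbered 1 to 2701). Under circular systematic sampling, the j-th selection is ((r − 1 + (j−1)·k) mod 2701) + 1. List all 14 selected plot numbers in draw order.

1143, 1342, 1541, 1740, 1939, 2138, 2337, 2536, 34, 233, 432, 631, 830, 1029

Selection 1: 1143
Selection 2: 1143 + 199 = 1342
Selection 3: 1342 + 199 = 1541
Selection 4: 1541 + 199 = 1740
Selection 5: 1740 + 199 = 1939
Selection 6: 1939 + 199 = 2138
Selection 7: 2138 + 199 = 2337
Selection 8: 2337 + 199 = 2536
Selection 9: 2536 + 199 = 2735 → 2735 − 2701 = 34
Selection 10: 34 + 199 = 233
Selection 11: 233 + 199 = 432
Selection 12: 432 + 199 = 631
Selection 13: 631 + 199 = 830
Selection 14: 830 + 199 = 1029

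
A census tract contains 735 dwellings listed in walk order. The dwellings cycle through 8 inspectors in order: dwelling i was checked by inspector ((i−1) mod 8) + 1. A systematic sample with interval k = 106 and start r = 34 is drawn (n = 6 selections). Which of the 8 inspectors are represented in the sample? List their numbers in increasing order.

2, 4, 6, 8

Consecutive selections differ by k = 106, so their inspector numbers differ by 106 mod 8 = 2.
gcd(106, 8) = 2, so the sample visits 8/2 = 4 distinct residues mod 8.
Start 34 is inspector 2; the inspectors hit are 2, 4, 6, 8.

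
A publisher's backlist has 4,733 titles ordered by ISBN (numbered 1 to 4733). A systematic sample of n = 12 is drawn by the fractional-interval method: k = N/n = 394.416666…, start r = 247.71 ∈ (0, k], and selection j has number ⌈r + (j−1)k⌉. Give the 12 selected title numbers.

248, 643, 1037, 1431, 1826, 2220, 2615, 3009, 3404, 3798, 4192, 4587

j=1: r + 0k = 247.71 → ⌈·⌉ = 248
j=2: r + 1k = 642.126666… → ⌈·⌉ = 643
j=3: r + 2k = 1036.543333… → ⌈·⌉ = 1037
j=4: r + 3k = 1430.96 → ⌈·⌉ = 1431
j=5: r + 4k = 1825.376666… → ⌈·⌉ = 1826
j=6: r + 5k = 2219.793333… → ⌈·⌉ = 2220
j=7: r + 6k = 2614.21 → ⌈·⌉ = 2615
j=8: r + 7k = 3008.626666… → ⌈·⌉ = 3009
j=9: r + 8k = 3403.043333… → ⌈·⌉ = 3404
j=10: r + 9k = 3797.46 → ⌈·⌉ = 3798
j=11: r + 10k = 4191.876666… → ⌈·⌉ = 4192
j=12: r + 11k = 4586.293333… → ⌈·⌉ = 4587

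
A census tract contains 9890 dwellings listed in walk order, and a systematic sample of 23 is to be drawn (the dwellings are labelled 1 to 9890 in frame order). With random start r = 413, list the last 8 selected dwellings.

6863, 7293, 7723, 8153, 8583, 9013, 9443, 9873

k = N/n = 9890/23 = 430
16th selection = 413 + 15×430 = 6863
17th: 6863 + 430 = 7293
18th: 7293 + 430 = 7723
19th: 7723 + 430 = 8153
20th: 8153 + 430 = 8583
21st: 8583 + 430 = 9013
22nd: 9013 + 430 = 9443
23rd: 9443 + 430 = 9873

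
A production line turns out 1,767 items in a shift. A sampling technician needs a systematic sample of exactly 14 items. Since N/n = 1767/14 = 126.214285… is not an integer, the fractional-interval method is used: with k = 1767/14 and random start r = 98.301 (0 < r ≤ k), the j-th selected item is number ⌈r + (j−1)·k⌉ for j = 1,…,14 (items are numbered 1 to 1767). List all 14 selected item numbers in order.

99, 225, 351, 477, 604, 730, 856, 982, 1109, 1235, 1361, 1487, 1613, 1740

j=1: r + 0k = 98.301 → ⌈·⌉ = 99
j=2: r + 1k = 224.515285… → ⌈·⌉ = 225
j=3: r + 2k = 350.729571… → ⌈·⌉ = 351
j=4: r + 3k = 476.943857… → ⌈·⌉ = 477
j=5: r + 4k = 603.158142… → ⌈·⌉ = 604
j=6: r + 5k = 729.372428… → ⌈·⌉ = 730
j=7: r + 6k = 855.586714… → ⌈·⌉ = 856
j=8: r + 7k = 981.801 → ⌈·⌉ = 982
j=9: r + 8k = 1108.015285… → ⌈·⌉ = 1109
j=10: r + 9k = 1234.229571… → ⌈·⌉ = 1235
j=11: r + 10k = 1360.443857… → ⌈·⌉ = 1361
j=12: r + 11k = 1486.658142… → ⌈·⌉ = 1487
j=13: r + 12k = 1612.872428… → ⌈·⌉ = 1613
j=14: r + 13k = 1739.086714… → ⌈·⌉ = 1740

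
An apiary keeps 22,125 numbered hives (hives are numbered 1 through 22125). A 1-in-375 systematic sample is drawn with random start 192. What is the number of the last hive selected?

21942

k = 375
59th selection = r + (59−1)·k = 192 + 58×375 = 192 + 21750 = 21942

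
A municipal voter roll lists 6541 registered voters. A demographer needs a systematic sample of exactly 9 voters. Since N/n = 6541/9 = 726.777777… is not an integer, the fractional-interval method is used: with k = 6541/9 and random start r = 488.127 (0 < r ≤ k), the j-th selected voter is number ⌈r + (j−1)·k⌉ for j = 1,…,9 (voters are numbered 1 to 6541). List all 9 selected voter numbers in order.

489, 1215, 1942, 2669, 3396, 4123, 4849, 5576, 6303

j=1: r + 0k = 488.127 → ⌈·⌉ = 489
j=2: r + 1k = 1214.904777… → ⌈·⌉ = 1215
j=3: r + 2k = 1941.682555… → ⌈·⌉ = 1942
j=4: r + 3k = 2668.460333… → ⌈·⌉ = 2669
j=5: r + 4k = 3395.238111… → ⌈·⌉ = 3396
j=6: r + 5k = 4122.015888… → ⌈·⌉ = 4123
j=7: r + 6k = 4848.793666… → ⌈·⌉ = 4849
j=8: r + 7k = 5575.571444… → ⌈·⌉ = 5576
j=9: r + 8k = 6302.349222… → ⌈·⌉ = 6303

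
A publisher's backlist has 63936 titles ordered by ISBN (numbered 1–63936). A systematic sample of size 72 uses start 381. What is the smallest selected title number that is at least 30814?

k = 63936/72 = 888
Steps past start: ⌈(30814 − 381)/888⌉ = ⌈30433/888⌉ = 35
Selected title: 381 + 35×888 = 31461

31461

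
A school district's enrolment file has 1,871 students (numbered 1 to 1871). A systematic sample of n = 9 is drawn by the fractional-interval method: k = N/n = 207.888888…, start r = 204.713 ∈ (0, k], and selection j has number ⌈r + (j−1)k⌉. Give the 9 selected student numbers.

205, 413, 621, 829, 1037, 1245, 1453, 1660, 1868

j=1: r + 0k = 204.713 → ⌈·⌉ = 205
j=2: r + 1k = 412.601888… → ⌈·⌉ = 413
j=3: r + 2k = 620.490777… → ⌈·⌉ = 621
j=4: r + 3k = 828.379666… → ⌈·⌉ = 829
j=5: r + 4k = 1036.268555… → ⌈·⌉ = 1037
j=6: r + 5k = 1244.157444… → ⌈·⌉ = 1245
j=7: r + 6k = 1452.046333… → ⌈·⌉ = 1453
j=8: r + 7k = 1659.935222… → ⌈·⌉ = 1660
j=9: r + 8k = 1867.824111… → ⌈·⌉ = 1868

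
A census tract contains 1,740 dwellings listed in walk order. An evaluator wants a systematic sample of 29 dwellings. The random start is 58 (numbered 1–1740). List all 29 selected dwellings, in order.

58, 118, 178, 238, 298, 358, 418, 478, 538, 598, 658, 718, 778, 838, 898, 958, 1018, 1078, 1138, 1198, 1258, 1318, 1378, 1438, 1498, 1558, 1618, 1678, 1738

k = N/n = 1740/29 = 60
dwelling 1: 58
dwelling 2: 58 + 60 = 118
dwelling 3: 118 + 60 = 178
dwelling 4: 178 + 60 = 238
dwelling 5: 238 + 60 = 298
dwelling 6: 298 + 60 = 358
dwelling 7: 358 + 60 = 418
dwelling 8: 418 + 60 = 478
dwelling 9: 478 + 60 = 538
dwelling 10: 538 + 60 = 598
dwelling 11: 598 + 60 = 658
dwelling 12: 658 + 60 = 718
dwelling 13: 718 + 60 = 778
dwelling 14: 778 + 60 = 838
dwelling 15: 838 + 60 = 898
dwelling 16: 898 + 60 = 958
dwelling 17: 958 + 60 = 1018
dwelling 18: 1018 + 60 = 1078
dwelling 19: 1078 + 60 = 1138
dwelling 20: 1138 + 60 = 1198
dwelling 21: 1198 + 60 = 1258
dwelling 22: 1258 + 60 = 1318
dwelling 23: 1318 + 60 = 1378
dwelling 24: 1378 + 60 = 1438
dwelling 25: 1438 + 60 = 1498
dwelling 26: 1498 + 60 = 1558
dwelling 27: 1558 + 60 = 1618
dwelling 28: 1618 + 60 = 1678
dwelling 29: 1678 + 60 = 1738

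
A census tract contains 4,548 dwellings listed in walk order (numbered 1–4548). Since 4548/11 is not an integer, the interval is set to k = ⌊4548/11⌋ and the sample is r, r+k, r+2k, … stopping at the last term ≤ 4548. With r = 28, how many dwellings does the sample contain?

k = ⌊4548/11⌋ = 413
Achieved size = ⌊(4548 − 28)/413⌋ + 1 = ⌊4520/413⌋ + 1 = 10 + 1 = 11
(last selection: 28 + 10×413 = 4158 ≤ 4548; next would be 4571 > 4548)

11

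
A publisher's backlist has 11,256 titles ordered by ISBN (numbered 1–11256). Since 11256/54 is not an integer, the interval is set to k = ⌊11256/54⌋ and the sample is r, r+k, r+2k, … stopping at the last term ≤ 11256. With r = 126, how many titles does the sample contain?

k = ⌊11256/54⌋ = 208
Achieved size = ⌊(11256 − 126)/208⌋ + 1 = ⌊11130/208⌋ + 1 = 53 + 1 = 54
(last selection: 126 + 53×208 = 11150 ≤ 11256; next would be 11358 > 11256)

54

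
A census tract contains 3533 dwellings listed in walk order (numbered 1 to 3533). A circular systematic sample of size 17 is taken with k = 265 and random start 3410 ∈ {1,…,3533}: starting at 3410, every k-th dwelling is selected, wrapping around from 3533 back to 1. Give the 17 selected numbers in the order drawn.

3410, 142, 407, 672, 937, 1202, 1467, 1732, 1997, 2262, 2527, 2792, 3057, 3322, 54, 319, 584

Selection 1: 3410
Selection 2: 3410 + 265 = 3675 → 3675 − 3533 = 142
Selection 3: 142 + 265 = 407
Selection 4: 407 + 265 = 672
Selection 5: 672 + 265 = 937
Selection 6: 937 + 265 = 1202
Selection 7: 1202 + 265 = 1467
Selection 8: 1467 + 265 = 1732
Selection 9: 1732 + 265 = 1997
Selection 10: 1997 + 265 = 2262
Selection 11: 2262 + 265 = 2527
Selection 12: 2527 + 265 = 2792
Selection 13: 2792 + 265 = 3057
Selection 14: 3057 + 265 = 3322
Selection 15: 3322 + 265 = 3587 → 3587 − 3533 = 54
Selection 16: 54 + 265 = 319
Selection 17: 319 + 265 = 584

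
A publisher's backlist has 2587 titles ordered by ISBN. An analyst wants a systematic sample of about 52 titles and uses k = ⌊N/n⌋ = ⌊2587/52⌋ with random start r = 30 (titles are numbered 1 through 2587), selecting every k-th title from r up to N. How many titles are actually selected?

53

k = ⌊2587/52⌋ = 49
Achieved size = ⌊(2587 − 30)/49⌋ + 1 = ⌊2557/49⌋ + 1 = 52 + 1 = 53
(last selection: 30 + 52×49 = 2578 ≤ 2587; next would be 2627 > 2587)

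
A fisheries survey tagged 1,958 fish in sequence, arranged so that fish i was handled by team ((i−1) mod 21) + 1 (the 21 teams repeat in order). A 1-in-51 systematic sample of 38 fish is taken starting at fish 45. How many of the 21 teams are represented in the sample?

Consecutive selections differ by k = 51, so their team numbers differ by 51 mod 21 = 9.
gcd(51, 21) = 3, so the sample visits 21/3 = 7 distinct residues mod 21.
Start 45 is team 3; the teams hit are 3, 6, 9, 12, 15, 18, 21.

7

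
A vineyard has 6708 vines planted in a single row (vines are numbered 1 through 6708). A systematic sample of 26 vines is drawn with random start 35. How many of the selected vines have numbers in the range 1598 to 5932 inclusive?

16

k = 6708/26 = 258
First selection ≥ 1598: 35 + ⌈(1598−35)/258⌉·258 = 35 + 7×258 = 1841
Last selection ≤ 5932: 35 + ⌊(5932−35)/258⌋·258 = 35 + 22×258 = 5711
Count = 22 − 7 + 1 = 16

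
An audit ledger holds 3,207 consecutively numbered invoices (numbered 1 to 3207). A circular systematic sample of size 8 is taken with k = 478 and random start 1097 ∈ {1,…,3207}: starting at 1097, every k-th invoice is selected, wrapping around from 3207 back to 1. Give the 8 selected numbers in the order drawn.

1097, 1575, 2053, 2531, 3009, 280, 758, 1236

Selection 1: 1097
Selection 2: 1097 + 478 = 1575
Selection 3: 1575 + 478 = 2053
Selection 4: 2053 + 478 = 2531
Selection 5: 2531 + 478 = 3009
Selection 6: 3009 + 478 = 3487 → 3487 − 3207 = 280
Selection 7: 280 + 478 = 758
Selection 8: 758 + 478 = 1236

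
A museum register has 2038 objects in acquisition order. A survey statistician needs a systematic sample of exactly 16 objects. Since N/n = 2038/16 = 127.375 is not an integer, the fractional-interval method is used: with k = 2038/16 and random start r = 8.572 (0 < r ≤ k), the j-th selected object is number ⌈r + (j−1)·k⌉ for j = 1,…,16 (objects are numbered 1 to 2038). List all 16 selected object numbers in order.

9, 136, 264, 391, 519, 646, 773, 901, 1028, 1155, 1283, 1410, 1538, 1665, 1792, 1920

j=1: r + 0k = 8.572 → ⌈·⌉ = 9
j=2: r + 1k = 135.947 → ⌈·⌉ = 136
j=3: r + 2k = 263.322 → ⌈·⌉ = 264
j=4: r + 3k = 390.697 → ⌈·⌉ = 391
j=5: r + 4k = 518.072 → ⌈·⌉ = 519
j=6: r + 5k = 645.447 → ⌈·⌉ = 646
j=7: r + 6k = 772.822 → ⌈·⌉ = 773
j=8: r + 7k = 900.197 → ⌈·⌉ = 901
j=9: r + 8k = 1027.572 → ⌈·⌉ = 1028
j=10: r + 9k = 1154.947 → ⌈·⌉ = 1155
j=11: r + 10k = 1282.322 → ⌈·⌉ = 1283
j=12: r + 11k = 1409.697 → ⌈·⌉ = 1410
j=13: r + 12k = 1537.072 → ⌈·⌉ = 1538
j=14: r + 13k = 1664.447 → ⌈·⌉ = 1665
j=15: r + 14k = 1791.822 → ⌈·⌉ = 1792
j=16: r + 15k = 1919.197 → ⌈·⌉ = 1920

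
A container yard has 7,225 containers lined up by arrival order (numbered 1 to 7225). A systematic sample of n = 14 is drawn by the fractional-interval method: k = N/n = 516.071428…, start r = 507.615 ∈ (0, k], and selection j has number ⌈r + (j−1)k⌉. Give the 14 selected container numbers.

j=1: r + 0k = 507.615 → ⌈·⌉ = 508
j=2: r + 1k = 1023.686428… → ⌈·⌉ = 1024
j=3: r + 2k = 1539.757857… → ⌈·⌉ = 1540
j=4: r + 3k = 2055.829285… → ⌈·⌉ = 2056
j=5: r + 4k = 2571.900714… → ⌈·⌉ = 2572
j=6: r + 5k = 3087.972142… → ⌈·⌉ = 3088
j=7: r + 6k = 3604.043571… → ⌈·⌉ = 3605
j=8: r + 7k = 4120.115 → ⌈·⌉ = 4121
j=9: r + 8k = 4636.186428… → ⌈·⌉ = 4637
j=10: r + 9k = 5152.257857… → ⌈·⌉ = 5153
j=11: r + 10k = 5668.329285… → ⌈·⌉ = 5669
j=12: r + 11k = 6184.400714… → ⌈·⌉ = 6185
j=13: r + 12k = 6700.472142… → ⌈·⌉ = 6701
j=14: r + 13k = 7216.543571… → ⌈·⌉ = 7217

508, 1024, 1540, 2056, 2572, 3088, 3605, 4121, 4637, 5153, 5669, 6185, 6701, 7217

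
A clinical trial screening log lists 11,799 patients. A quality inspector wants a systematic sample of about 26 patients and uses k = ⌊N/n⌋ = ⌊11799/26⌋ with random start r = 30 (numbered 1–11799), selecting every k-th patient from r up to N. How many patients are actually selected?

k = ⌊11799/26⌋ = 453
Achieved size = ⌊(11799 − 30)/453⌋ + 1 = ⌊11769/453⌋ + 1 = 25 + 1 = 26
(last selection: 30 + 25×453 = 11355 ≤ 11799; next would be 11808 > 11799)

26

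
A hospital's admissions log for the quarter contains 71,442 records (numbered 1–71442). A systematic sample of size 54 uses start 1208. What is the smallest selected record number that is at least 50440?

k = 71442/54 = 1323
Steps past start: ⌈(50440 − 1208)/1323⌉ = ⌈49232/1323⌉ = 38
Selected record: 1208 + 38×1323 = 51482

51482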